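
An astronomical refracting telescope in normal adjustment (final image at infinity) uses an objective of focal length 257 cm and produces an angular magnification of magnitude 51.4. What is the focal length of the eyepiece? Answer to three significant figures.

5.00 cm

|M| = f_obj/f_eye, so f_eye = f_obj/|M| = 257/51.4 = 5.000 cm.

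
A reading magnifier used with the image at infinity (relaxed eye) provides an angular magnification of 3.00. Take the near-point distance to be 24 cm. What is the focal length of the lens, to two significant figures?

For the image at infinity, M = D/f.
f = D/M = 24/3.0 = 8.000 cm.

8.0 cm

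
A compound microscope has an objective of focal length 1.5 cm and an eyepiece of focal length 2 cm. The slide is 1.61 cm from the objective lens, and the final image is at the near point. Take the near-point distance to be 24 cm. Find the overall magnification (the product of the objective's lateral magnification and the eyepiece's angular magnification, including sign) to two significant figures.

-180

Objective: 1/d_i = 1/f_obj - 1/d_o = 1/1.5 - 1/1.61 = 0.04555 cm^-1, so d_i = 21.955 cm.
m_obj = -d_i/d_o = -21.955/1.61 = -13.636.
Eyepiece angular magnification (image at near point): M_eye = 1 + D/f_e = 1 + 24/2 = 13.000.
Overall M = m_obj x M_eye = (-13.636)(13.000) = -177.27.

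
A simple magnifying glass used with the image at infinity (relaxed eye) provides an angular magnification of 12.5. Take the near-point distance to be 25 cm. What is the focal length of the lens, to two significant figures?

2.0 cm

For the image at infinity, M = D/f.
f = D/M = 25/12.5 = 2.000 cm.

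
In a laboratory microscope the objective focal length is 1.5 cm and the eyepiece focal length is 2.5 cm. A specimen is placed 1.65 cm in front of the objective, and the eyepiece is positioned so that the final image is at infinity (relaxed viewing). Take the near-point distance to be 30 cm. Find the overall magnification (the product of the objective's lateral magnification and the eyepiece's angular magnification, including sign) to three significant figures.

Objective: 1/d_i = 1/f_obj - 1/d_o = 1/1.5 - 1/1.65 = 0.06061 cm^-1, so d_i = 16.500 cm.
m_obj = -d_i/d_o = -16.500/1.65 = -10.000.
Eyepiece angular magnification (image at infinity): M_eye = D/f_e = 30/2.5 = 12.000.
Overall M = m_obj x M_eye = (-10.000)(12.000) = -120.00.

-120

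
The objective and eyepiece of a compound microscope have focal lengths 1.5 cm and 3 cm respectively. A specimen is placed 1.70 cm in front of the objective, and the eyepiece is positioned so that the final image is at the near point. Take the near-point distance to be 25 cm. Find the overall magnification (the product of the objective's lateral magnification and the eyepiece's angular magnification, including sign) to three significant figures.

-70.0

Objective: 1/d_i = 1/f_obj - 1/d_o = 1/1.5 - 1/1.70 = 0.07843 cm^-1, so d_i = 12.750 cm.
m_obj = -d_i/d_o = -12.750/1.70 = -7.500.
Eyepiece angular magnification (image at near point): M_eye = 1 + D/f_e = 1 + 25/3 = 9.333.
Overall M = m_obj x M_eye = (-7.500)(9.333) = -70.00.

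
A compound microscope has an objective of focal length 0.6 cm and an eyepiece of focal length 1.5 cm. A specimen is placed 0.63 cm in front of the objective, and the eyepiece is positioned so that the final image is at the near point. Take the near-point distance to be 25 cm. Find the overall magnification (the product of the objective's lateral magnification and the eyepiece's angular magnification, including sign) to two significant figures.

-350

Objective: 1/d_i = 1/f_obj - 1/d_o = 1/0.6 - 1/0.63 = 0.07937 cm^-1, so d_i = 12.600 cm.
m_obj = -d_i/d_o = -12.600/0.63 = -20.000.
Eyepiece angular magnification (image at near point): M_eye = 1 + D/f_e = 1 + 25/1.5 = 17.667.
Overall M = m_obj x M_eye = (-20.000)(17.667) = -353.33.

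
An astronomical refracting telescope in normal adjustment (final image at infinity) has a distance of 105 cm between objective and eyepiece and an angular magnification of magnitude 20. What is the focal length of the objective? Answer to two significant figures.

In normal adjustment the tube length equals f_obj + f_eye and |M| = f_obj/f_eye.
So f_obj = 20 f_eye and 20 f_eye + f_eye = 105 cm, giving f_eye = 105/21 = 5.000 cm and f_obj = 100.000 cm.

100 cm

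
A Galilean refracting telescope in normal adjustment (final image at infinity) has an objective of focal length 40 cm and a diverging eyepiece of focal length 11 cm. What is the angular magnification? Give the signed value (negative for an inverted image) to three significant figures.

M = -f_obj/f_eye = -40/(-11) = 3.636.

3.64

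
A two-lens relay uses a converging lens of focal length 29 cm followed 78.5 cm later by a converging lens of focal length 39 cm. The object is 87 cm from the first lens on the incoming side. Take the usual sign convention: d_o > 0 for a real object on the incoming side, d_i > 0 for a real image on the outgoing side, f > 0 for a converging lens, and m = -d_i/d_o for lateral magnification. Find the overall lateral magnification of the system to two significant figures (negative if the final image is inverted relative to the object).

Lens 1: 1/d_i1 = 1/f_1 - 1/d_o1 = 1/29 - 1/87 = 0.02299 cm^-1, so d_i1 = 43.500 cm.
m_1 = -(43.500)/87 = -0.5000.
The intermediate image is 43.500 cm to the right of lens 1, so d_o2 = L - d_i1 = 78.5 - 43.500 = 35.000 cm.
Lens 2: 1/d_i2 = 1/f_2 - 1/d_o2 = 1/39 - 1/(35.000) = -0.00293 cm^-1, so d_i2 = -341.250 cm.
m_2 = -(-341.250)/(35.000) = 9.7500.
The system's lateral magnification is m_1 m_2 = (-0.5000)(9.7500) = -4.8750.

-4.9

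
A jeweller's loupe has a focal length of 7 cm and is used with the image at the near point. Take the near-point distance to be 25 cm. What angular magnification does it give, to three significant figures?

4.57

M = 1 + D/f = 1 + 25/7 = 4.571.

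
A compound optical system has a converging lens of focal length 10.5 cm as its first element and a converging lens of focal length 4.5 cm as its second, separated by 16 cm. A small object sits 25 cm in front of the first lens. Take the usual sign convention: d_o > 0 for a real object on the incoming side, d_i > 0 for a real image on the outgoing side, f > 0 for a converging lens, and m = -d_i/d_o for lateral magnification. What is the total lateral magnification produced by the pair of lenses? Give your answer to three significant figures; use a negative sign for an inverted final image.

-0.493

First lens: d_i1 = 1/(1/10.5 - 1/25) = 18.103 cm.
m_1 = -(18.103)/25 = -0.7241.
This image would form 18.103 cm past lens 1, i.e. 2.103 cm beyond lens 2, so it is a virtual object for lens 2: d_o2 = 16 - 18.103 = -2.103 cm.
Second lens: d_i2 = 1/(1/4.5 - 1/(-2.103)) = 1.433 cm.
m_2 = -(1.433)/(-2.103) = 0.6815.
Overall magnification: m = m_1 m_2 = -0.4935.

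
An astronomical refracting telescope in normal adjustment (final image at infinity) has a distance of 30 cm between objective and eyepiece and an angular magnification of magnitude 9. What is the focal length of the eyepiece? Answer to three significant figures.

In normal adjustment the tube length equals f_obj + f_eye and |M| = f_obj/f_eye.
So f_obj = 9 f_eye and 9 f_eye + f_eye = 30 cm, giving f_eye = 30/10 = 3.000 cm and f_obj = 27.000 cm.

3.00 cm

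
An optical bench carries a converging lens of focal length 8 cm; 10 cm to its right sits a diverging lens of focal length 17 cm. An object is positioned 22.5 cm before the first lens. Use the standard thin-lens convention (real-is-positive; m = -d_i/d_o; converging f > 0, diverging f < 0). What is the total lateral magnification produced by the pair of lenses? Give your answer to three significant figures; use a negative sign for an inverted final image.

-0.643

Applying the thin-lens equation to the first lens, 1/8 = 1/22.5 + 1/d_i1, which gives d_i1 = 12.414 cm.
Its lateral magnification is m_1 = -d_i1/d_o1 = -(12.414)/22.5 = -0.5517.
Since 12.414 cm > 10 cm, the first image lies past the second lens and serves as a virtual object: d_o2 = L - d_i1 = -2.414 cm.
Applying the thin-lens equation again with f_2 = -17 cm and d_o2 = -2.414 cm gives d_i2 = 2.813 cm.
m_2 = -(2.813)/(-2.414) = 1.1655.
Total m = m_1 x m_2 = (-0.5517)(1.1655) = -0.6430.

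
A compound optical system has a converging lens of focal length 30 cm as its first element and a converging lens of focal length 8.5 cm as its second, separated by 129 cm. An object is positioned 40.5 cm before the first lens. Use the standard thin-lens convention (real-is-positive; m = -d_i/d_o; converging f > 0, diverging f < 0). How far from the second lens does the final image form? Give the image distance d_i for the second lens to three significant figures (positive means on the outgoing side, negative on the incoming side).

23.6 cm

First lens: d_i1 = 1/(1/30 - 1/40.5) = 115.714 cm.
The intermediate image is 115.714 cm to the right of lens 1, so d_o2 = L - d_i1 = 129 - 115.714 = 13.286 cm.
Second lens: d_i2 = 1/(1/8.5 - 1/(13.286)) = 23.597 cm.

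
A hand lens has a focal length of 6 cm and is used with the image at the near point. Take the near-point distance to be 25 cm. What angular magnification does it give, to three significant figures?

M = 1 + D/f = 1 + 25/6 = 5.167.

5.17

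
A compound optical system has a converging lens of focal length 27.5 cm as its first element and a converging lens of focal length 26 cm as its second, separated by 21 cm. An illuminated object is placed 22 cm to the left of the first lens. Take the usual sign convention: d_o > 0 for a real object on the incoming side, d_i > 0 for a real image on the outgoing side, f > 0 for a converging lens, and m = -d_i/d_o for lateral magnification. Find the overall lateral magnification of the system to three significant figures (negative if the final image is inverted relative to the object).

-1.24

Applying the thin-lens equation to the first lens, 1/27.5 = 1/22 + 1/d_i1, which gives d_i1 = -110.000 cm.
Its lateral magnification is m_1 = -d_i1/d_o1 = -(-110.000)/22 = 5.0000.
The intermediate image is virtual, 110.000 cm to the left of lens 1, so d_o2 = L - d_i1 = 21 - (-110.000) = 131.000 cm.
Applying the thin-lens equation again with f_2 = 26 cm and d_o2 = 131.000 cm gives d_i2 = 32.438 cm.
m_2 = -(32.438)/(131.000) = -0.2476.
Total m = m_1 x m_2 = (5.0000)(-0.2476) = -1.2381.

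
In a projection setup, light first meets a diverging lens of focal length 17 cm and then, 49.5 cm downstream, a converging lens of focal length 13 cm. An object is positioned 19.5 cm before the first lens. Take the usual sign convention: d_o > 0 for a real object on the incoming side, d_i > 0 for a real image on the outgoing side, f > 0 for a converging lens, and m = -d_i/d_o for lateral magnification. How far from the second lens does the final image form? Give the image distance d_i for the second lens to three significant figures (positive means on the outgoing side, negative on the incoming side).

Applying the thin-lens equation to the first lens, 1/(-17) = 1/19.5 + 1/d_i1, which gives d_i1 = -9.082 cm.
With d_i1 < 0 the first image is virtual and lies on the object side; the object distance for lens 2 is d_o2 = 49.5 - (-9.082) = 58.582 cm.
Applying the thin-lens equation again with f_2 = 13 cm and d_o2 = 58.582 cm gives d_i2 = 16.708 cm.

16.7 cm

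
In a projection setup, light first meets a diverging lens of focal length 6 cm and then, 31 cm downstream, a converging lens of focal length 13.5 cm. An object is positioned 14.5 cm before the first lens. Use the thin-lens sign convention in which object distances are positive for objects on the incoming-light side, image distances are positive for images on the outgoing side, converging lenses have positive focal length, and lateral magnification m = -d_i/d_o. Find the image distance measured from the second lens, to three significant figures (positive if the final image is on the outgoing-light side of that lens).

21.9 cm

Applying the thin-lens equation to the first lens, 1/(-6) = 1/14.5 + 1/d_i1, which gives d_i1 = -4.244 cm.
The intermediate image is virtual, 4.244 cm to the left of lens 1, so d_o2 = L - d_i1 = 31 - (-4.244) = 35.244 cm.
Applying the thin-lens equation again with f_2 = 13.5 cm and d_o2 = 35.244 cm gives d_i2 = 21.882 cm.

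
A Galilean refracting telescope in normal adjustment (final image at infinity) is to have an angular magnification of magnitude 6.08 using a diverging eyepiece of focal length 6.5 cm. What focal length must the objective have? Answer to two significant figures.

40 cm

|M| = f_obj/|f_eye|, so f_obj = |M| x |f_eye| = 6.08 x 6.5 = 39.520 cm.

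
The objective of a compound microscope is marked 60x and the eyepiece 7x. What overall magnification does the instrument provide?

420

The overall magnification of a compound microscope is the product of the objective and eyepiece magnifications:
M = M_obj x M_eye = 60 x 7 = 420.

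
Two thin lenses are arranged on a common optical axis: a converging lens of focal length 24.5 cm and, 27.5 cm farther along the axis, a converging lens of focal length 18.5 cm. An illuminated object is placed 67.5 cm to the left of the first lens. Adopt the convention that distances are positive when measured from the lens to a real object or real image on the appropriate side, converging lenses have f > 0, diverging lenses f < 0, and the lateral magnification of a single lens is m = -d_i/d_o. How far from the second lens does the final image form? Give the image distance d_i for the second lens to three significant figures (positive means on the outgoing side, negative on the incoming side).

First lens: d_i1 = 1/(1/24.5 - 1/67.5) = 38.459 cm.
Since 38.459 cm > 27.5 cm, the first image lies past the second lens and serves as a virtual object: d_o2 = L - d_i1 = -10.959 cm.
Second lens: d_i2 = 1/(1/18.5 - 1/(-10.959)) = 6.882 cm.

6.88 cm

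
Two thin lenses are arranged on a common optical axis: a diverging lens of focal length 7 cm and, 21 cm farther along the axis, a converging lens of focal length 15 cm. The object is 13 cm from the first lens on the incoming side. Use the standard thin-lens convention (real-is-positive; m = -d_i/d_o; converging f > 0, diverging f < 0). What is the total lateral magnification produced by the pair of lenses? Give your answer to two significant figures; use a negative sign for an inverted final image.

-0.50

Lens 1: 1/d_i1 = 1/f_1 - 1/d_o1 = 1/(-7) - 1/13 = -0.21978 cm^-1, so d_i1 = -4.550 cm.
m_1 = -(-4.550)/13 = 0.3500.
The intermediate image is virtual, 4.550 cm to the left of lens 1, so d_o2 = L - d_i1 = 21 - (-4.550) = 25.550 cm.
Lens 2: 1/d_i2 = 1/f_2 - 1/d_o2 = 1/15 - 1/(25.550) = 0.02753 cm^-1, so d_i2 = 36.327 cm.
m_2 = -(36.327)/(25.550) = -1.4218.
Total m = m_1 x m_2 = (0.3500)(-1.4218) = -0.4976.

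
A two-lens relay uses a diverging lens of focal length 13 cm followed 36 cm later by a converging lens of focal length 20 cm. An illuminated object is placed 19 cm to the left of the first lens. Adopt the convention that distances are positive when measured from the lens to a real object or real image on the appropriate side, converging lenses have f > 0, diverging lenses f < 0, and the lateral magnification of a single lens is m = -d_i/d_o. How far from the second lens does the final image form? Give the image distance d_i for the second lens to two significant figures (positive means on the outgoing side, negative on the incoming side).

37 cm

Applying the thin-lens equation to the first lens, 1/(-13) = 1/19 + 1/d_i1, which gives d_i1 = -7.719 cm.
With d_i1 < 0 the first image is virtual and lies on the object side; the object distance for lens 2 is d_o2 = 36 - (-7.719) = 43.719 cm.
Applying the thin-lens equation again with f_2 = 20 cm and d_o2 = 43.719 cm gives d_i2 = 36.864 cm.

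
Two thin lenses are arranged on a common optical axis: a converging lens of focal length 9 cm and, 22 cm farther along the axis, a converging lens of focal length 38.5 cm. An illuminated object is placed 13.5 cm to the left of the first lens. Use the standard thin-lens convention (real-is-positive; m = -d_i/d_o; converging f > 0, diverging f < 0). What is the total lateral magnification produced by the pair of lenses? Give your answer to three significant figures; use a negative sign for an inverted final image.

-1.77

Lens 1: 1/d_i1 = 1/f_1 - 1/d_o1 = 1/9 - 1/13.5 = 0.03704 cm^-1, so d_i1 = 27.000 cm.
m_1 = -(27.000)/13.5 = -2.0000.
This image would form 27.000 cm past lens 1, i.e. 5.000 cm beyond lens 2, so it is a virtual object for lens 2: d_o2 = 22 - 27.000 = -5.000 cm.
Lens 2: 1/d_i2 = 1/f_2 - 1/d_o2 = 1/38.5 - 1/(-5.000) = 0.22597 cm^-1, so d_i2 = 4.425 cm.
m_2 = -(4.425)/(-5.000) = 0.8851.
The system's lateral magnification is m_1 m_2 = (-2.0000)(0.8851) = -1.7701.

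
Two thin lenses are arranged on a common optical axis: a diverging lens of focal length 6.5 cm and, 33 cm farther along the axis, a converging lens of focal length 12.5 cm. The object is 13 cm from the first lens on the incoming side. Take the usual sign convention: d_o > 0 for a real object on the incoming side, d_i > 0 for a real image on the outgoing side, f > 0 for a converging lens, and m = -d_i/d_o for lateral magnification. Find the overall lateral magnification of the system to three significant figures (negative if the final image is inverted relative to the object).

First lens: d_i1 = 1/(1/(-6.5) - 1/13) = -4.333 cm.
m_1 = -(-4.333)/13 = 0.3333.
The intermediate image is virtual, 4.333 cm to the left of lens 1, so d_o2 = L - d_i1 = 33 - (-4.333) = 37.333 cm.
Second lens: d_i2 = 1/(1/12.5 - 1/(37.333)) = 18.792 cm.
m_2 = -(18.792)/(37.333) = -0.5034.
Total m = m_1 x m_2 = (0.3333)(-0.5034) = -0.1678.

-0.168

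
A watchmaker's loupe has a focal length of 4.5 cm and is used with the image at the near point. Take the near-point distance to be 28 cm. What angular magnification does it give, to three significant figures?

M = 1 + D/f = 1 + 28/4.5 = 7.222.

7.22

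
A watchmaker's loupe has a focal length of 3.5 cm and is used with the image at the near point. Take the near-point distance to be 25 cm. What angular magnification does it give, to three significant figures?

8.14

M = 1 + D/f = 1 + 25/3.5 = 8.143.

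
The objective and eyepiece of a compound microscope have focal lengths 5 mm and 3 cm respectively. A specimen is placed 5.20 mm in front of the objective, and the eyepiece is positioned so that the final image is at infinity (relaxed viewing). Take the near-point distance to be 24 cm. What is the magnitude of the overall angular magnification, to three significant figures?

200

Convert to cm: f_obj = 5 mm = 0.5 cm; d_o = 5.20 mm = 0.52 cm.
Objective: 1/d_i = 1/f_obj - 1/d_o = 1/0.5 - 1/0.52 = 0.07692 cm^-1, so d_i = 13.000 cm.
m_obj = -d_i/d_o = -13.000/0.52 = -25.000.
Eyepiece angular magnification (image at infinity): M_eye = D/f_e = 24/3 = 8.000.
Overall M = m_obj x M_eye = (-25.000)(8.000) = -200.00.
|M| = 200.00.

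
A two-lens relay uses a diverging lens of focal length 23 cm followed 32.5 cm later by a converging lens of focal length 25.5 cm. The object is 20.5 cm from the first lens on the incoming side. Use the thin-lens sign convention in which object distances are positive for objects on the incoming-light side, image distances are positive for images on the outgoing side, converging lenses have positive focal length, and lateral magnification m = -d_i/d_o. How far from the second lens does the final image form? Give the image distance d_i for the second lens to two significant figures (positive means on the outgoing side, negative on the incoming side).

62 cm

Applying the thin-lens equation to the first lens, 1/(-23) = 1/20.5 + 1/d_i1, which gives d_i1 = -10.839 cm.
With d_i1 < 0 the first image is virtual and lies on the object side; the object distance for lens 2 is d_o2 = 32.5 - (-10.839) = 43.339 cm.
Applying the thin-lens equation again with f_2 = 25.5 cm and d_o2 = 43.339 cm gives d_i2 = 61.951 cm.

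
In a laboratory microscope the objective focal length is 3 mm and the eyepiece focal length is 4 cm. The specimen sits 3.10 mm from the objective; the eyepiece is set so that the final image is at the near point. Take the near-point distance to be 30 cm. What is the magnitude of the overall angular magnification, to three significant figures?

Convert to cm: f_obj = 3 mm = 0.3 cm; d_o = 3.10 mm = 0.31 cm.
Objective: 1/d_i = 1/f_obj - 1/d_o = 1/0.3 - 1/0.31 = 0.10753 cm^-1, so d_i = 9.300 cm.
m_obj = -d_i/d_o = -9.300/0.31 = -30.000.
Eyepiece angular magnification (image at near point): M_eye = 1 + D/f_e = 1 + 30/4 = 8.500.
Overall M = m_obj x M_eye = (-30.000)(8.500) = -255.00.
|M| = 255.00.

255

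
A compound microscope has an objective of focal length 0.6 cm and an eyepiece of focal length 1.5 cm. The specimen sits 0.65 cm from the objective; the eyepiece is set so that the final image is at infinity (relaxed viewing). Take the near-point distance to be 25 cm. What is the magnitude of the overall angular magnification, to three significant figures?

200

Objective: 1/d_i = 1/f_obj - 1/d_o = 1/0.6 - 1/0.65 = 0.12821 cm^-1, so d_i = 7.800 cm.
m_obj = -d_i/d_o = -7.800/0.65 = -12.000.
Eyepiece angular magnification (image at infinity): M_eye = D/f_e = 25/1.5 = 16.667.
Overall M = m_obj x M_eye = (-12.000)(16.667) = -200.00.
|M| = 200.00.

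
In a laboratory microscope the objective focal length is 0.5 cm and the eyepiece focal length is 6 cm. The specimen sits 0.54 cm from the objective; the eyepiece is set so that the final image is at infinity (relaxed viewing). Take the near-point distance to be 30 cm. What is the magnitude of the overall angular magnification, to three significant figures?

62.5

Objective: 1/d_i = 1/f_obj - 1/d_o = 1/0.5 - 1/0.54 = 0.14815 cm^-1, so d_i = 6.750 cm.
m_obj = -d_i/d_o = -6.750/0.54 = -12.500.
Eyepiece angular magnification (image at infinity): M_eye = D/f_e = 30/6 = 5.000.
Overall M = m_obj x M_eye = (-12.500)(5.000) = -62.50.
|M| = 62.50.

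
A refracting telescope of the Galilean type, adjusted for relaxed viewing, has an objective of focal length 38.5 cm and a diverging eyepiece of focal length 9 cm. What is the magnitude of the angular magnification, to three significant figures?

|M| = f_obj/|f_eye| = 38.5/9 = 4.278.

4.28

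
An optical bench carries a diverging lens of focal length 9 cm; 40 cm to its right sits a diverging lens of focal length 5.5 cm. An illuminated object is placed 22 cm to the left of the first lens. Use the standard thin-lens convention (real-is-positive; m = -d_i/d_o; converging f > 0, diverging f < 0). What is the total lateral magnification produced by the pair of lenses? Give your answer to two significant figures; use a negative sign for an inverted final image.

0.031

Lens 1: 1/d_i1 = 1/f_1 - 1/d_o1 = 1/(-9) - 1/22 = -0.15657 cm^-1, so d_i1 = -6.387 cm.
m_1 = -(-6.387)/22 = 0.2903.
The intermediate image is virtual, 6.387 cm to the left of lens 1, so d_o2 = L - d_i1 = 40 - (-6.387) = 46.387 cm.
Lens 2: 1/d_i2 = 1/f_2 - 1/d_o2 = 1/(-5.5) - 1/(46.387) = -0.20338 cm^-1, so d_i2 = -4.917 cm.
m_2 = -(-4.917)/(46.387) = 0.1060.
Total m = m_1 x m_2 = (0.2903)(0.1060) = 0.0308.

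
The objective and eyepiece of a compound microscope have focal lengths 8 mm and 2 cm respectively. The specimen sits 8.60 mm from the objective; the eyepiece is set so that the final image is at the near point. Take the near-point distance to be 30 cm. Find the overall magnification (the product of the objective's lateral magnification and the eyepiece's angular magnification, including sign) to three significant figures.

-213

Convert to cm: f_obj = 8 mm = 0.8 cm; d_o = 8.60 mm = 0.86 cm.
Objective: 1/d_i = 1/f_obj - 1/d_o = 1/0.8 - 1/0.86 = 0.08721 cm^-1, so d_i = 11.467 cm.
m_obj = -d_i/d_o = -11.467/0.86 = -13.333.
Eyepiece angular magnification (image at near point): M_eye = 1 + D/f_e = 1 + 30/2 = 16.000.
Overall M = m_obj x M_eye = (-13.333)(16.000) = -213.33.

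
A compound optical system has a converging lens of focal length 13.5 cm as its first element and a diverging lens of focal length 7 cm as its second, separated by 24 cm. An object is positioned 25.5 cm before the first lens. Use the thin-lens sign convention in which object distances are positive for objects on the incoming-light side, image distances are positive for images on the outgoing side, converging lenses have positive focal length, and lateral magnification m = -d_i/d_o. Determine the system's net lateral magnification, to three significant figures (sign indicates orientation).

-3.41

First lens: d_i1 = 1/(1/13.5 - 1/25.5) = 28.688 cm.
m_1 = -(28.688)/25.5 = -1.1250.
This image would form 28.688 cm past lens 1, i.e. 4.688 cm beyond lens 2, so it is a virtual object for lens 2: d_o2 = 24 - 28.688 = -4.688 cm.
Second lens: d_i2 = 1/(1/(-7) - 1/(-4.688)) = 14.189 cm.
m_2 = -(14.189)/(-4.688) = 3.0270.
The system's lateral magnification is m_1 m_2 = (-1.1250)(3.0270) = -3.4054.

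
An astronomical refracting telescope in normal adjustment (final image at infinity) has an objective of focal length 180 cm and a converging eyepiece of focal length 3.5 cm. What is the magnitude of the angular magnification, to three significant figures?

51.4

|M| = f_obj/|f_eye| = 180/3.5 = 51.429.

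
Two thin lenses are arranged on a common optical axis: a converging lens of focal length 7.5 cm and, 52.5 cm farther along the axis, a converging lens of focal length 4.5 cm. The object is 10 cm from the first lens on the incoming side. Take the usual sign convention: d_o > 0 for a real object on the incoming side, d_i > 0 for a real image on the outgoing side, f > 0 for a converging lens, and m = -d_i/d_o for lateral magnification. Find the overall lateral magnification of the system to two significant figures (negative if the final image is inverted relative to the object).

0.75

Applying the thin-lens equation to the first lens, 1/7.5 = 1/10 + 1/d_i1, which gives d_i1 = 30.000 cm.
Its lateral magnification is m_1 = -d_i1/d_o1 = -(30.000)/10 = -3.0000.
Object distance for lens 2: d_o2 = 52.5 - 30.000 = 22.500 cm.
Applying the thin-lens equation again with f_2 = 4.5 cm and d_o2 = 22.500 cm gives d_i2 = 5.625 cm.
m_2 = -(5.625)/(22.500) = -0.2500.
Overall magnification: m = m_1 m_2 = 0.7500.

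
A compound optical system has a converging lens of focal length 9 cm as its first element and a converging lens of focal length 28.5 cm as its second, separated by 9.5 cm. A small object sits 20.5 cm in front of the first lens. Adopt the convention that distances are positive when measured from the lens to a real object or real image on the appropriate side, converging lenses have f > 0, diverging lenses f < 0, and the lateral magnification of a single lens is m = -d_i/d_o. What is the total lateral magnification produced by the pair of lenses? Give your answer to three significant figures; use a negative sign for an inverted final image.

Applying the thin-lens equation to the first lens, 1/9 = 1/20.5 + 1/d_i1, which gives d_i1 = 16.043 cm.
Its lateral magnification is m_1 = -d_i1/d_o1 = -(16.043)/20.5 = -0.7826.
Since 16.043 cm > 9.5 cm, the first image lies past the second lens and serves as a virtual object: d_o2 = L - d_i1 = -6.543 cm.
Applying the thin-lens equation again with f_2 = 28.5 cm and d_o2 = -6.543 cm gives d_i2 = 5.322 cm.
m_2 = -(5.322)/(-6.543) = 0.8133.
Overall magnification: m = m_1 m_2 = -0.6365.

-0.636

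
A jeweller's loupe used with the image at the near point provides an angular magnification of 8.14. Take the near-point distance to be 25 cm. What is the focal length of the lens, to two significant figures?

3.5 cm

For the image at the near point, M = 1 + D/f.
f = D/(M - 1) = 25/(8.14 - 1) = 3.501 cm.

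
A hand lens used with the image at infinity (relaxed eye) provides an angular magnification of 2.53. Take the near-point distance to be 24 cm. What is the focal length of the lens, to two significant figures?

9.5 cm

For the image at infinity, M = D/f.
f = D/M = 24/2.53 = 9.486 cm.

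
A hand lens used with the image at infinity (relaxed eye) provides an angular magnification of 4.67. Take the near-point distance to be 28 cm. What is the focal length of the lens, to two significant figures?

6.0 cm

For the image at infinity, M = D/f.
f = D/M = 28/4.67 = 5.996 cm.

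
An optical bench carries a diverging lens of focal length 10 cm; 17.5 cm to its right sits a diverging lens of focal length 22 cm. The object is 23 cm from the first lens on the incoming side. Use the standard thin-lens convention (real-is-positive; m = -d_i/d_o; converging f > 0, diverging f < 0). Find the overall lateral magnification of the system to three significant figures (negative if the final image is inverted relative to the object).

0.143

Lens 1: 1/d_i1 = 1/f_1 - 1/d_o1 = 1/(-10) - 1/23 = -0.14348 cm^-1, so d_i1 = -6.970 cm.
m_1 = -(-6.970)/23 = 0.3030.
The intermediate image is virtual, 6.970 cm to the left of lens 1, so d_o2 = L - d_i1 = 17.5 - (-6.970) = 24.470 cm.
Lens 2: 1/d_i2 = 1/f_2 - 1/d_o2 = 1/(-22) - 1/(24.470) = -0.08632 cm^-1, so d_i2 = -11.585 cm.
m_2 = -(-11.585)/(24.470) = 0.4734.
The system's lateral magnification is m_1 m_2 = (0.3030)(0.4734) = 0.1435.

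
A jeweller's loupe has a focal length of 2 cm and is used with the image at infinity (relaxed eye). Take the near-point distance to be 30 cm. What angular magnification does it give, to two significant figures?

15

M = D/f = 30/2 = 15.000.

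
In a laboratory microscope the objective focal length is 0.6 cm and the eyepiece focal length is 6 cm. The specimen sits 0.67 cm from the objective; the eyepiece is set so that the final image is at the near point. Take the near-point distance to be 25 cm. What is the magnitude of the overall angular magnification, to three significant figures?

44.3

Objective: 1/d_i = 1/f_obj - 1/d_o = 1/0.6 - 1/0.67 = 0.17413 cm^-1, so d_i = 5.743 cm.
m_obj = -d_i/d_o = -5.743/0.67 = -8.571.
Eyepiece angular magnification (image at near point): M_eye = 1 + D/f_e = 1 + 25/6 = 5.167.
Overall M = m_obj x M_eye = (-8.571)(5.167) = -44.29.
|M| = 44.29.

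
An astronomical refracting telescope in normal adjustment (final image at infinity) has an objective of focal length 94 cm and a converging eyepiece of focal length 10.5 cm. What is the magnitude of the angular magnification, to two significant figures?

|M| = f_obj/|f_eye| = 94/10.5 = 8.952.

9.0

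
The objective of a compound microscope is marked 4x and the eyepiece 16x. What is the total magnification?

The overall magnification of a compound microscope is the product of the objective and eyepiece magnifications:
M = M_obj x M_eye = 4 x 16 = 64.

64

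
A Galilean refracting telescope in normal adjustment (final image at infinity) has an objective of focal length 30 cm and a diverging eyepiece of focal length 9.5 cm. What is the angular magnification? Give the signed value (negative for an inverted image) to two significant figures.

M = -f_obj/f_eye = -30/(-9.5) = 3.158.

3.2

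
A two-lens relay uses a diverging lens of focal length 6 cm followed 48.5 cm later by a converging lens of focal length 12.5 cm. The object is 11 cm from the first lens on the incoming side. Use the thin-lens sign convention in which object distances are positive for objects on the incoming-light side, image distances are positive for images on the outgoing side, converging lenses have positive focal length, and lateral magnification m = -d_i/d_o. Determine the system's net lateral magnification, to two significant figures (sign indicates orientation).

Applying the thin-lens equation to the first lens, 1/(-6) = 1/11 + 1/d_i1, which gives d_i1 = -3.882 cm.
Its lateral magnification is m_1 = -d_i1/d_o1 = -(-3.882)/11 = 0.3529.
The intermediate image is virtual, 3.882 cm to the left of lens 1, so d_o2 = L - d_i1 = 48.5 - (-3.882) = 52.382 cm.
Applying the thin-lens equation again with f_2 = 12.5 cm and d_o2 = 52.382 cm gives d_i2 = 16.418 cm.
m_2 = -(16.418)/(52.382) = -0.3134.
The system's lateral magnification is m_1 m_2 = (0.3529)(-0.3134) = -0.1106.

-0.11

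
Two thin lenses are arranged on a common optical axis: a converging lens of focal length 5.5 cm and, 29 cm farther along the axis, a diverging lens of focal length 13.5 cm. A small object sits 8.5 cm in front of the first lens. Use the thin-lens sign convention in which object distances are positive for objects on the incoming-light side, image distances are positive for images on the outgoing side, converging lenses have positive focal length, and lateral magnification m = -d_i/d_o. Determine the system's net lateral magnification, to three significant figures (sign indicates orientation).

Lens 1: 1/d_i1 = 1/f_1 - 1/d_o1 = 1/5.5 - 1/8.5 = 0.06417 cm^-1, so d_i1 = 15.583 cm.
m_1 = -(15.583)/8.5 = -1.8333.
Object distance for lens 2: d_o2 = 29 - 15.583 = 13.417 cm.
Lens 2: 1/d_i2 = 1/f_2 - 1/d_o2 = 1/(-13.5) - 1/(13.417) = -0.14861 cm^-1, so d_i2 = -6.729 cm.
m_2 = -(-6.729)/(13.417) = 0.5015.
Total m = m_1 x m_2 = (-1.8333)(0.5015) = -0.9195.

-0.920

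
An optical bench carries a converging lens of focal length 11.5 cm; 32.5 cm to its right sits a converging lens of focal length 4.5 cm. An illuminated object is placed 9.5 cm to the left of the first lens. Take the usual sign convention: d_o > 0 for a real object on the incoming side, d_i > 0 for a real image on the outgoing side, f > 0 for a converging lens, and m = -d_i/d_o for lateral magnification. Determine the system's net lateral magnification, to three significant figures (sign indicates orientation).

Applying the thin-lens equation to the first lens, 1/11.5 = 1/9.5 + 1/d_i1, which gives d_i1 = -54.625 cm.
Its lateral magnification is m_1 = -d_i1/d_o1 = -(-54.625)/9.5 = 5.7500.
The intermediate image is virtual, 54.625 cm to the left of lens 1, so d_o2 = L - d_i1 = 32.5 - (-54.625) = 87.125 cm.
Applying the thin-lens equation again with f_2 = 4.5 cm and d_o2 = 87.125 cm gives d_i2 = 4.745 cm.
m_2 = -(4.745)/(87.125) = -0.0545.
The system's lateral magnification is m_1 m_2 = (5.7500)(-0.0545) = -0.3132.

-0.313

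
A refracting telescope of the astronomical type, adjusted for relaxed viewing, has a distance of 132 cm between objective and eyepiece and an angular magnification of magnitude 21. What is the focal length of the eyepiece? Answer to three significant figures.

6.00 cm

In normal adjustment the tube length equals f_obj + f_eye and |M| = f_obj/f_eye.
So f_obj = 21 f_eye and 21 f_eye + f_eye = 132 cm, giving f_eye = 132/22 = 6.000 cm and f_obj = 126.000 cm.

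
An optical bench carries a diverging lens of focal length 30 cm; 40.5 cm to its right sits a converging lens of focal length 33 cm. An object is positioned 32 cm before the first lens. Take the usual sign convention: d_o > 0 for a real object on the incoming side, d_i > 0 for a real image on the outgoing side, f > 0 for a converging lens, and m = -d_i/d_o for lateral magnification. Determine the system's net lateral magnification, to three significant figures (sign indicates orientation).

-0.695

Lens 1: 1/d_i1 = 1/f_1 - 1/d_o1 = 1/(-30) - 1/32 = -0.06458 cm^-1, so d_i1 = -15.484 cm.
m_1 = -(-15.484)/32 = 0.4839.
The intermediate image is virtual, 15.484 cm to the left of lens 1, so d_o2 = L - d_i1 = 40.5 - (-15.484) = 55.984 cm.
Lens 2: 1/d_i2 = 1/f_2 - 1/d_o2 = 1/33 - 1/(55.984) = 0.01244 cm^-1, so d_i2 = 80.381 cm.
m_2 = -(80.381)/(55.984) = -1.4358.
Total m = m_1 x m_2 = (0.4839)(-1.4358) = -0.6947.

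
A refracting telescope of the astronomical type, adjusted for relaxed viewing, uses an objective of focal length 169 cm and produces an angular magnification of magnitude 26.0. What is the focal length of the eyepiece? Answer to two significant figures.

|M| = f_obj/f_eye, so f_eye = f_obj/|M| = 169/26.0 = 6.500 cm.

6.5 cm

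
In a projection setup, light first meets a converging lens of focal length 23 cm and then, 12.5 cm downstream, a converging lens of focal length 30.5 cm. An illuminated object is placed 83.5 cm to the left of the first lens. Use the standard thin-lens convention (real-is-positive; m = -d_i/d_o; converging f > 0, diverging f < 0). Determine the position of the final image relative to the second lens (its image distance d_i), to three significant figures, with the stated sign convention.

Lens 1: 1/d_i1 = 1/f_1 - 1/d_o1 = 1/23 - 1/83.5 = 0.03150 cm^-1, so d_i1 = 31.744 cm.
Since 31.744 cm > 12.5 cm, the first image lies past the second lens and serves as a virtual object: d_o2 = L - d_i1 = -19.244 cm.
Lens 2: 1/d_i2 = 1/f_2 - 1/d_o2 = 1/30.5 - 1/(-19.244) = 0.08475 cm^-1, so d_i2 = 11.799 cm.

11.8 cm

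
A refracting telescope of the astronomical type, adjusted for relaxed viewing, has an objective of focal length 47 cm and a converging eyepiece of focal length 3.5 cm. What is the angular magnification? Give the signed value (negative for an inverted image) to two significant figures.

-13

M = -f_obj/f_eye = -47/(3.5) = -13.429.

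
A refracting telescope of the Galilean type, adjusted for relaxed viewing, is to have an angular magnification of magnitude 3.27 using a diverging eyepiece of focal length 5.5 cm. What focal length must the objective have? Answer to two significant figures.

|M| = f_obj/|f_eye|, so f_obj = |M| x |f_eye| = 3.27 x 5.5 = 17.985 cm.

18 cm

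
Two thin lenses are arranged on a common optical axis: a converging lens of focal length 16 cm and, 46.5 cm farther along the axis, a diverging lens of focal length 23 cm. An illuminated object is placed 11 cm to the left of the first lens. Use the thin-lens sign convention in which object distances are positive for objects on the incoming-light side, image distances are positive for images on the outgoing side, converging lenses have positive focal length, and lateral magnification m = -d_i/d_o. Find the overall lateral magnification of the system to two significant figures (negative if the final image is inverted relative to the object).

0.70

Lens 1: 1/d_i1 = 1/f_1 - 1/d_o1 = 1/16 - 1/11 = -0.02841 cm^-1, so d_i1 = -35.200 cm.
m_1 = -(-35.200)/11 = 3.2000.
With d_i1 < 0 the first image is virtual and lies on the object side; the object distance for lens 2 is d_o2 = 46.5 - (-35.200) = 81.700 cm.
Lens 2: 1/d_i2 = 1/f_2 - 1/d_o2 = 1/(-23) - 1/(81.700) = -0.05572 cm^-1, so d_i2 = -17.947 cm.
m_2 = -(-17.947)/(81.700) = 0.2197.
Overall magnification: m = m_1 m_2 = 0.7030.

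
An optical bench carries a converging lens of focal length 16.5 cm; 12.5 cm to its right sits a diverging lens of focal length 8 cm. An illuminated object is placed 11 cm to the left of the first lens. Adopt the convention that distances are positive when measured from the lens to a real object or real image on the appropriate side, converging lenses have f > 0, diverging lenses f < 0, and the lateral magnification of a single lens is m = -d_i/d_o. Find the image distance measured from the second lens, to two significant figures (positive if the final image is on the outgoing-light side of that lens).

-6.8 cm

Lens 1: 1/d_i1 = 1/f_1 - 1/d_o1 = 1/16.5 - 1/11 = -0.03030 cm^-1, so d_i1 = -33.000 cm.
With d_i1 < 0 the first image is virtual and lies on the object side; the object distance for lens 2 is d_o2 = 12.5 - (-33.000) = 45.500 cm.
Lens 2: 1/d_i2 = 1/f_2 - 1/d_o2 = 1/(-8) - 1/(45.500) = -0.14698 cm^-1, so d_i2 = -6.804 cm.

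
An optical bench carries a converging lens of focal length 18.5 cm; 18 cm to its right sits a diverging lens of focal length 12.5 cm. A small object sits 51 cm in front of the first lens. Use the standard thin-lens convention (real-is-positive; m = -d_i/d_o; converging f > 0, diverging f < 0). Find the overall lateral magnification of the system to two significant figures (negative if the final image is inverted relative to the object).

First lens: d_i1 = 1/(1/18.5 - 1/51) = 29.031 cm.
m_1 = -(29.031)/51 = -0.5692.
Since 29.031 cm > 18 cm, the first image lies past the second lens and serves as a virtual object: d_o2 = L - d_i1 = -11.031 cm.
Second lens: d_i2 = 1/(1/(-12.5) - 1/(-11.031)) = 93.848 cm.
m_2 = -(93.848)/(-11.031) = 8.5079.
The system's lateral magnification is m_1 m_2 = (-0.5692)(8.5079) = -4.8429.

-4.8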